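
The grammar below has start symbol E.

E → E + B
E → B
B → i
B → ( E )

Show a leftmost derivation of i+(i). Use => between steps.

E => E+B   [E → E + B]
E+B => B+B   [E → B]
B+B => i+B   [B → i]
i+B => i+(E)   [B → ( E )]
i+(E) => i+(B)   [E → B]
i+(B) => i+(i)   [B → i]

E => E+B => B+B => i+B => i+(E) => i+(B) => i+(i)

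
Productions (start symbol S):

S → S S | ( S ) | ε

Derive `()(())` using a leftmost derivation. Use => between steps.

S=>SS=>(S)S=>()S=>()(S)=>()(SS)=>()(SSS)=>()((S)SS)=>()(()SS)=>()(()S)=>()(())

S => SS   [S → S S]
SS => (S)S   [S → ( S )]
(S)S => ()S   [S → ε]
()S => ()(S)   [S → ( S )]
()(S) => ()(SS)   [S → S S]
()(SS) => ()(SSS)   [S → S S]
()(SSS) => ()((S)SS)   [S → ( S )]
()((S)SS) => ()(()SS)   [S → ε]
()(()SS) => ()(()S)   [S → ε]
()(()S) => ()(())   [S → ε]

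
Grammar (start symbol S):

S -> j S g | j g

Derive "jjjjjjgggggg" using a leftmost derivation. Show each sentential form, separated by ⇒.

S ⇒ jSg   [S -> j S g]
jSg ⇒ jjSgg   [S -> j S g]
jjSgg ⇒ jjjSggg   [S -> j S g]
jjjSggg ⇒ jjjjSgggg   [S -> j S g]
jjjjSgggg ⇒ jjjjjSggggg   [S -> j S g]
jjjjjSggggg ⇒ jjjjjjgggggg   [S -> j g]

S ⇒ jSg ⇒ jjSgg ⇒ jjjSggg ⇒ jjjjSgggg ⇒ jjjjjSggggg ⇒ jjjjjjgggggg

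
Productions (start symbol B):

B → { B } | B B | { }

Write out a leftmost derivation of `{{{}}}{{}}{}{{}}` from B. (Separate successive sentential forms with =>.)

B=>BB=>{B}B=>{{B}}B=>{{{}}}B=>{{{}}}BB=>{{{}}}BBB=>{{{}}}{B}BB=>{{{}}}{{}}BB=>{{{}}}{{}}{}B=>{{{}}}{{}}{}{B}=>{{{}}}{{}}{}{{}}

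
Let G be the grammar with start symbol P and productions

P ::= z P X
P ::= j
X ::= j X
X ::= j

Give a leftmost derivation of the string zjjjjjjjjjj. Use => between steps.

P => zPX => zjX => zjjX => zjjjX => zjjjjX => zjjjjjX => zjjjjjjX => zjjjjjjjX => zjjjjjjjjX => zjjjjjjjjjX => zjjjjjjjjjj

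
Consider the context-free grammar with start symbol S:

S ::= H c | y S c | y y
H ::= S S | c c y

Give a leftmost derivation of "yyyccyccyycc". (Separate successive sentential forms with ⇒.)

S ⇒ ySc   [S ::= y S c]
ySc ⇒ yHcc   [S ::= H c]
yHcc ⇒ ySScc   [H ::= S S]
ySScc ⇒ yHcScc   [S ::= H c]
yHcScc ⇒ ySScScc   [H ::= S S]
ySScScc ⇒ yyyScScc   [S ::= y y]
yyyScScc ⇒ yyyHccScc   [S ::= H c]
yyyHccScc ⇒ yyyccyccScc   [H ::= c c y]
yyyccyccScc ⇒ yyyccyccyycc   [S ::= y y]

S ⇒ ySc ⇒ yHcc ⇒ ySScc ⇒ yHcScc ⇒ ySScScc ⇒ yyyScScc ⇒ yyyHccScc ⇒ yyyccyccScc ⇒ yyyccyccyycc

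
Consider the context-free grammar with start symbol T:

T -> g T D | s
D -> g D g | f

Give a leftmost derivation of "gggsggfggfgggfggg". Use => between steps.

T => gTD => ggTDD => gggTDDD => gggsDDD => gggsgDgDD => gggsggDggDD => gggsggfggDD => gggsggfggfD => gggsggfggfgDg => gggsggfggfggDgg => gggsggfggfgggDggg => gggsggfggfgggfggg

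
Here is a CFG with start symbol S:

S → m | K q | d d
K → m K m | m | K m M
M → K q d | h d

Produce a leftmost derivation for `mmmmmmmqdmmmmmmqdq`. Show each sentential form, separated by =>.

S => Kq   [S → K q]
Kq => KmMq   [K → K m M]
KmMq => KmMmMq   [K → K m M]
KmMmMq => mKmmMmMq   [K → m K m]
mKmmMmMq => mmKmmmMmMq   [K → m K m]
mmKmmmMmMq => mmmmmmMmMq   [K → m]
mmmmmmMmMq => mmmmmmKqdmMq   [M → K q d]
mmmmmmKqdmMq => mmmmmmmqdmMq   [K → m]
mmmmmmmqdmMq => mmmmmmmqdmKqdq   [M → K q d]
mmmmmmmqdmKqdq => mmmmmmmqdmmKmqdq   [K → m K m]
mmmmmmmqdmmKmqdq => mmmmmmmqdmmmKmmqdq   [K → m K m]
mmmmmmmqdmmmKmmqdq => mmmmmmmqdmmmmmmqdq   [K → m]

S => Kq => KmMq => KmMmMq => mKmmMmMq => mmKmmmMmMq => mmmmmmMmMq => mmmmmmKqdmMq => mmmmmmmqdmMq => mmmmmmmqdmKqdq => mmmmmmmqdmmKmqdq => mmmmmmmqdmmmKmmqdq => mmmmmmmqdmmmmmmqdq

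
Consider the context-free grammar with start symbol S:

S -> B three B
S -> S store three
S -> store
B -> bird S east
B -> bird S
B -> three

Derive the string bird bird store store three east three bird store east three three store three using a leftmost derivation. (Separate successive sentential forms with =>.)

S => S store three => B three B store three => bird S three B store three => bird B three B three B store three => bird bird S east three B three B store three => bird bird S store three east three B three B store three => bird bird store store three east three B three B store three => bird bird store store three east three bird S east three B store three => bird bird store store three east three bird store east three B store three => bird bird store store three east three bird store east three three store three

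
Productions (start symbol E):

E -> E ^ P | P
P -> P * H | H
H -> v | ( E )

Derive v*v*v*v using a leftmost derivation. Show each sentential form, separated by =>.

E=>P=>P*H=>P*H*H=>P*H*H*H=>H*H*H*H=>v*H*H*H=>v*v*H*H=>v*v*v*H=>v*v*v*v

E => P   [E -> P]
P => P*H   [P -> P * H]
P*H => P*H*H   [P -> P * H]
P*H*H => P*H*H*H   [P -> P * H]
P*H*H*H => H*H*H*H   [P -> H]
H*H*H*H => v*H*H*H   [H -> v]
v*H*H*H => v*v*H*H   [H -> v]
v*v*H*H => v*v*v*H   [H -> v]
v*v*v*H => v*v*v*v   [H -> v]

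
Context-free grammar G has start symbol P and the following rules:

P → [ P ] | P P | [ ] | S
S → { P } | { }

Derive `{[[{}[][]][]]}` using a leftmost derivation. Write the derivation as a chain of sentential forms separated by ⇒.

P ⇒ S ⇒ {P} ⇒ {[P]} ⇒ {[PP]} ⇒ {[[P]P]} ⇒ {[[PP]P]} ⇒ {[[PPP]P]} ⇒ {[[SPP]P]} ⇒ {[[{}PP]P]} ⇒ {[[{}[]P]P]} ⇒ {[[{}[][]]P]} ⇒ {[[{}[][]][]]}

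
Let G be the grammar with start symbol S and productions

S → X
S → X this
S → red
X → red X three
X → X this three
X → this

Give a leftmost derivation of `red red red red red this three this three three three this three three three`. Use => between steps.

S => X   [S → X]
X => red X three   [X → red X three]
red X three => red red X three three   [X → red X three]
red red X three three => red red X this three three three   [X → X this three]
red red X this three three three => red red red X three this three three three   [X → red X three]
red red red X three this three three three => red red red red X three three this three three three   [X → red X three]
red red red red X three three this three three three => red red red red X this three three three this three three three   [X → X this three]
red red red red X this three three three this three three three => red red red red red X three this three three three this three three three   [X → red X three]
red red red red red X three this three three three this three three three => red red red red red this three this three three three this three three three   [X → this]

S => X => red X three => red red X three three => red red X this three three three => red red red X three this three three three => red red red red X three three this three three three => red red red red X this three three three this three three three => red red red red red X three this three three three this three three three => red red red red red this three this three three three this three three three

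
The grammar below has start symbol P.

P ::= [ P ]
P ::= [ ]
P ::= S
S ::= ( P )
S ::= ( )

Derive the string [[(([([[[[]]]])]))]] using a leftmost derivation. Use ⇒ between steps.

P⇒[P]⇒[[P]]⇒[[S]]⇒[[(P)]]⇒[[(S)]]⇒[[((P))]]⇒[[(([P]))]]⇒[[(([S]))]]⇒[[(([(P)]))]]⇒[[(([([P])]))]]⇒[[(([([[P]])]))]]⇒[[(([([[[P]]])]))]]⇒[[(([([[[[]]]])]))]]

P ⇒ [P]   [P ::= [ P ]]
[P] ⇒ [[P]]   [P ::= [ P ]]
[[P]] ⇒ [[S]]   [P ::= S]
[[S]] ⇒ [[(P)]]   [S ::= ( P )]
[[(P)]] ⇒ [[(S)]]   [P ::= S]
[[(S)]] ⇒ [[((P))]]   [S ::= ( P )]
[[((P))]] ⇒ [[(([P]))]]   [P ::= [ P ]]
[[(([P]))]] ⇒ [[(([S]))]]   [P ::= S]
[[(([S]))]] ⇒ [[(([(P)]))]]   [S ::= ( P )]
[[(([(P)]))]] ⇒ [[(([([P])]))]]   [P ::= [ P ]]
[[(([([P])]))]] ⇒ [[(([([[P]])]))]]   [P ::= [ P ]]
[[(([([[P]])]))]] ⇒ [[(([([[[P]]])]))]]   [P ::= [ P ]]
[[(([([[[P]]])]))]] ⇒ [[(([([[[[]]]])]))]]   [P ::= [ ]]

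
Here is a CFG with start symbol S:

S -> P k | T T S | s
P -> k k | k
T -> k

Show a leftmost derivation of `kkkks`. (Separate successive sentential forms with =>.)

S=>TTS=>kTS=>kkS=>kkTTS=>kkkTS=>kkkkS=>kkkks

S => TTS   [S -> T T S]
TTS => kTS   [T -> k]
kTS => kkS   [T -> k]
kkS => kkTTS   [S -> T T S]
kkTTS => kkkTS   [T -> k]
kkkTS => kkkkS   [T -> k]
kkkkS => kkkks   [S -> s]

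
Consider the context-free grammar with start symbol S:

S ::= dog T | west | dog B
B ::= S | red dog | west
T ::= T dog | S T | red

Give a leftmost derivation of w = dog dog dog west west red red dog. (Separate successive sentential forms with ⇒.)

S ⇒ dog B ⇒ dog S ⇒ dog dog T ⇒ dog dog T dog ⇒ dog dog S T dog ⇒ dog dog dog T T dog ⇒ dog dog dog S T T dog ⇒ dog dog dog west T T dog ⇒ dog dog dog west S T T dog ⇒ dog dog dog west west T T dog ⇒ dog dog dog west west red T dog ⇒ dog dog dog west west red red dog

S ⇒ dog B   [S ::= dog B]
dog B ⇒ dog S   [B ::= S]
dog S ⇒ dog dog T   [S ::= dog T]
dog dog T ⇒ dog dog T dog   [T ::= T dog]
dog dog T dog ⇒ dog dog S T dog   [T ::= S T]
dog dog S T dog ⇒ dog dog dog T T dog   [S ::= dog T]
dog dog dog T T dog ⇒ dog dog dog S T T dog   [T ::= S T]
dog dog dog S T T dog ⇒ dog dog dog west T T dog   [S ::= west]
dog dog dog west T T dog ⇒ dog dog dog west S T T dog   [T ::= S T]
dog dog dog west S T T dog ⇒ dog dog dog west west T T dog   [S ::= west]
dog dog dog west west T T dog ⇒ dog dog dog west west red T dog   [T ::= red]
dog dog dog west west red T dog ⇒ dog dog dog west west red red dog   [T ::= red]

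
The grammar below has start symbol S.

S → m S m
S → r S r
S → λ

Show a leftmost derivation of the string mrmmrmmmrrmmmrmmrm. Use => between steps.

S => mSm => mrSrm => mrmSmrm => mrmmSmmrm => mrmmrSrmmrm => mrmmrmSmrmmrm => mrmmrmmSmmrmmrm => mrmmrmmmSmmmrmmrm => mrmmrmmmrSrmmmrmmrm => mrmmrmmmrrmmmrmmrm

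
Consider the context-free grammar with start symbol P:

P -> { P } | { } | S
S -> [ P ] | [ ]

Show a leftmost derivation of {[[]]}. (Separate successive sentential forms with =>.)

P=>{P}=>{S}=>{[P]}=>{[S]}=>{[[]]}

P => {P}   [P -> { P }]
{P} => {S}   [P -> S]
{S} => {[P]}   [S -> [ P ]]
{[P]} => {[S]}   [P -> S]
{[S]} => {[[]]}   [S -> [ ]]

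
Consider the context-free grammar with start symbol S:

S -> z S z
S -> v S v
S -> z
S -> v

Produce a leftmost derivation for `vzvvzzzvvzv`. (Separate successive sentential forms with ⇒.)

S ⇒ vSv ⇒ vzSzv ⇒ vzvSvzv ⇒ vzvvSvvzv ⇒ vzvvzSzvvzv ⇒ vzvvzzzvvzv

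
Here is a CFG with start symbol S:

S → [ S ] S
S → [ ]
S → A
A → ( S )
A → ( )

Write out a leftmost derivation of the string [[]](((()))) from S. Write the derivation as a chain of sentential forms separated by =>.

S => [S]S => [[]]S => [[]]A => [[]](S) => [[]](A) => [[]]((S)) => [[]]((A)) => [[]](((S))) => [[]](((A))) => [[]](((())))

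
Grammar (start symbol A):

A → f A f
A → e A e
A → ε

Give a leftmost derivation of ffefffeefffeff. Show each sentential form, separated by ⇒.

A ⇒ fAf ⇒ ffAff ⇒ ffeAeff ⇒ ffefAfeff ⇒ ffeffAffeff ⇒ ffefffAfffeff ⇒ ffefffeAefffeff ⇒ ffefffeefffeff

A ⇒ fAf   [A → f A f]
fAf ⇒ ffAff   [A → f A f]
ffAff ⇒ ffeAeff   [A → e A e]
ffeAeff ⇒ ffefAfeff   [A → f A f]
ffefAfeff ⇒ ffeffAffeff   [A → f A f]
ffeffAffeff ⇒ ffefffAfffeff   [A → f A f]
ffefffAfffeff ⇒ ffefffeAefffeff   [A → e A e]
ffefffeAefffeff ⇒ ffefffeefffeff   [A → ε]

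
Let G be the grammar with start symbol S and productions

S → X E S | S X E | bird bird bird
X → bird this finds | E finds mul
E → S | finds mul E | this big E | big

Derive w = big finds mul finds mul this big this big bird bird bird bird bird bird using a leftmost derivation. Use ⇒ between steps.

S ⇒ X E S ⇒ E finds mul E S ⇒ big finds mul E S ⇒ big finds mul finds mul E S ⇒ big finds mul finds mul this big E S ⇒ big finds mul finds mul this big this big E S ⇒ big finds mul finds mul this big this big S S ⇒ big finds mul finds mul this big this big bird bird bird S ⇒ big finds mul finds mul this big this big bird bird bird bird bird bird

S ⇒ X E S   [S → X E S]
X E S ⇒ E finds mul E S   [X → E finds mul]
E finds mul E S ⇒ big finds mul E S   [E → big]
big finds mul E S ⇒ big finds mul finds mul E S   [E → finds mul E]
big finds mul finds mul E S ⇒ big finds mul finds mul this big E S   [E → this big E]
big finds mul finds mul this big E S ⇒ big finds mul finds mul this big this big E S   [E → this big E]
big finds mul finds mul this big this big E S ⇒ big finds mul finds mul this big this big S S   [E → S]
big finds mul finds mul this big this big S S ⇒ big finds mul finds mul this big this big bird bird bird S   [S → bird bird bird]
big finds mul finds mul this big this big bird bird bird S ⇒ big finds mul finds mul this big this big bird bird bird bird bird bird   [S → bird bird bird]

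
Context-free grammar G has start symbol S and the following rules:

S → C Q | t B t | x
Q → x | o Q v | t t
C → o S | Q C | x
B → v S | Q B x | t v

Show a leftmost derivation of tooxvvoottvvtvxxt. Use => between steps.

S => tBt   [S → t B t]
tBt => tQBxt   [B → Q B x]
tQBxt => toQvBxt   [Q → o Q v]
toQvBxt => tooQvvBxt   [Q → o Q v]
tooQvvBxt => tooxvvBxt   [Q → x]
tooxvvBxt => tooxvvQBxxt   [B → Q B x]
tooxvvQBxxt => tooxvvoQvBxxt   [Q → o Q v]
tooxvvoQvBxxt => tooxvvooQvvBxxt   [Q → o Q v]
tooxvvooQvvBxxt => tooxvvoottvvBxxt   [Q → t t]
tooxvvoottvvBxxt => tooxvvoottvvtvxxt   [B → t v]

S => tBt => tQBxt => toQvBxt => tooQvvBxt => tooxvvBxt => tooxvvQBxxt => tooxvvoQvBxxt => tooxvvooQvvBxxt => tooxvvoottvvBxxt => tooxvvoottvvtvxxt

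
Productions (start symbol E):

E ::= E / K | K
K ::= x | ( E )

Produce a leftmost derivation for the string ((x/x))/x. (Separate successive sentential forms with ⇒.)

E ⇒ E/K ⇒ K/K ⇒ (E)/K ⇒ (K)/K ⇒ ((E))/K ⇒ ((E/K))/K ⇒ ((K/K))/K ⇒ ((x/K))/K ⇒ ((x/x))/K ⇒ ((x/x))/x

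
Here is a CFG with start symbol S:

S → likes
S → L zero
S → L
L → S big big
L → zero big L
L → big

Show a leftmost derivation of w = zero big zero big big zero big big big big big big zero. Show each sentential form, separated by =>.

S => L zero   [S → L zero]
L zero => S big big zero   [L → S big big]
S big big zero => L big big zero   [S → L]
L big big zero => zero big L big big zero   [L → zero big L]
zero big L big big zero => zero big S big big big big zero   [L → S big big]
zero big S big big big big zero => zero big L big big big big zero   [S → L]
zero big L big big big big zero => zero big zero big L big big big big zero   [L → zero big L]
zero big zero big L big big big big zero => zero big zero big S big big big big big big zero   [L → S big big]
zero big zero big S big big big big big big zero => zero big zero big L zero big big big big big big zero   [S → L zero]
zero big zero big L zero big big big big big big zero => zero big zero big big zero big big big big big big zero   [L → big]

S => L zero => S big big zero => L big big zero => zero big L big big zero => zero big S big big big big zero => zero big L big big big big zero => zero big zero big L big big big big zero => zero big zero big S big big big big big big zero => zero big zero big L zero big big big big big big zero => zero big zero big big zero big big big big big big zero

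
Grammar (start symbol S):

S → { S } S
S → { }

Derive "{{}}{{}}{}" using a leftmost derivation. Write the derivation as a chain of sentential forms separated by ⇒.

S ⇒ {S}S ⇒ {{}}S ⇒ {{}}{S}S ⇒ {{}}{{}}S ⇒ {{}}{{}}{}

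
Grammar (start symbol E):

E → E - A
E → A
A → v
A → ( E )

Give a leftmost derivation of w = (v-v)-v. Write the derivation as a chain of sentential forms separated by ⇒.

E⇒E-A⇒A-A⇒(E)-A⇒(E-A)-A⇒(A-A)-A⇒(v-A)-A⇒(v-v)-A⇒(v-v)-v

E ⇒ E-A   [E → E - A]
E-A ⇒ A-A   [E → A]
A-A ⇒ (E)-A   [A → ( E )]
(E)-A ⇒ (E-A)-A   [E → E - A]
(E-A)-A ⇒ (A-A)-A   [E → A]
(A-A)-A ⇒ (v-A)-A   [A → v]
(v-A)-A ⇒ (v-v)-A   [A → v]
(v-v)-A ⇒ (v-v)-v   [A → v]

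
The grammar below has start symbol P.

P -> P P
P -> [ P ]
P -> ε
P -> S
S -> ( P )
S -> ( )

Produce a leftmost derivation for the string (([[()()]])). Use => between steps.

P=>S=>(P)=>(S)=>((P))=>(([P]))=>(([[P]]))=>(([[PP]]))=>(([[SP]]))=>(([[()P]]))=>(([[()S]]))=>(([[()()]]))

P => S   [P -> S]
S => (P)   [S -> ( P )]
(P) => (S)   [P -> S]
(S) => ((P))   [S -> ( P )]
((P)) => (([P]))   [P -> [ P ]]
(([P])) => (([[P]]))   [P -> [ P ]]
(([[P]])) => (([[PP]]))   [P -> P P]
(([[PP]])) => (([[SP]]))   [P -> S]
(([[SP]])) => (([[()P]]))   [S -> ( )]
(([[()P]])) => (([[()S]]))   [P -> S]
(([[()S]])) => (([[()()]]))   [S -> ( )]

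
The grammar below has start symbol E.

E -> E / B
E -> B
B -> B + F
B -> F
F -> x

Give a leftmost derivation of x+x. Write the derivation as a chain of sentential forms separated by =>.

E => B   [E -> B]
B => B+F   [B -> B + F]
B+F => F+F   [B -> F]
F+F => x+F   [F -> x]
x+F => x+x   [F -> x]

E=>B=>B+F=>F+F=>x+F=>x+x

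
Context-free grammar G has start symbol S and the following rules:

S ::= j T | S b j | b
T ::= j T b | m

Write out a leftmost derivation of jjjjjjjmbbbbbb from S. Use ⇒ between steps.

S⇒jT⇒jjTb⇒jjjTbb⇒jjjjTbbb⇒jjjjjTbbbb⇒jjjjjjTbbbbb⇒jjjjjjjTbbbbbb⇒jjjjjjjmbbbbbb

S ⇒ jT   [S ::= j T]
jT ⇒ jjTb   [T ::= j T b]
jjTb ⇒ jjjTbb   [T ::= j T b]
jjjTbb ⇒ jjjjTbbb   [T ::= j T b]
jjjjTbbb ⇒ jjjjjTbbbb   [T ::= j T b]
jjjjjTbbbb ⇒ jjjjjjTbbbbb   [T ::= j T b]
jjjjjjTbbbbb ⇒ jjjjjjjTbbbbbb   [T ::= j T b]
jjjjjjjTbbbbbb ⇒ jjjjjjjmbbbbbb   [T ::= m]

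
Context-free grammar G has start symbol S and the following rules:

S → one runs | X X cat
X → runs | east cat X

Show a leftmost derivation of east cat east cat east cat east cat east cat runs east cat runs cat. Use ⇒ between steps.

S ⇒ X X cat ⇒ east cat X X cat ⇒ east cat east cat X X cat ⇒ east cat east cat east cat X X cat ⇒ east cat east cat east cat east cat X X cat ⇒ east cat east cat east cat east cat east cat X X cat ⇒ east cat east cat east cat east cat east cat runs X cat ⇒ east cat east cat east cat east cat east cat runs east cat X cat ⇒ east cat east cat east cat east cat east cat runs east cat runs cat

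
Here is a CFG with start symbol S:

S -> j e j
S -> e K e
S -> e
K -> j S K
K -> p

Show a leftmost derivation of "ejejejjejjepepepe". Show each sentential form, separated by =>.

S => eKe => ejSKe => ejeKeKe => ejejSKeKe => ejejeKeKeKe => ejejejSKeKeKe => ejejejjejKeKeKe => ejejejjejjSKeKeKe => ejejejjejjeKeKeKe => ejejejjejjepeKeKe => ejejejjejjepepeKe => ejejejjejjepepepe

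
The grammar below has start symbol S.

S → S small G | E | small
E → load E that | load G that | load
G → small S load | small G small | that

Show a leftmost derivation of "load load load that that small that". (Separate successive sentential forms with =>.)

S => S small G   [S → S small G]
S small G => E small G   [S → E]
E small G => load E that small G   [E → load E that]
load E that small G => load load E that that small G   [E → load E that]
load load E that that small G => load load load that that small G   [E → load]
load load load that that small G => load load load that that small that   [G → that]

S => S small G => E small G => load E that small G => load load E that that small G => load load load that that small G => load load load that that small that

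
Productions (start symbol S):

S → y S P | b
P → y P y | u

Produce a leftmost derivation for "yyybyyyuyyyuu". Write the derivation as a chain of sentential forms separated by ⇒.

S ⇒ ySP ⇒ yySPP ⇒ yyySPPP ⇒ yyybPPP ⇒ yyybyPyPP ⇒ yyybyyPyyPP ⇒ yyybyyyPyyyPP ⇒ yyybyyyuyyyPP ⇒ yyybyyyuyyyuP ⇒ yyybyyyuyyyuu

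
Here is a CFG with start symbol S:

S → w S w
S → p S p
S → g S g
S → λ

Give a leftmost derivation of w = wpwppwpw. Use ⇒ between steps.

S ⇒ wSw   [S → w S w]
wSw ⇒ wpSpw   [S → p S p]
wpSpw ⇒ wpwSwpw   [S → w S w]
wpwSwpw ⇒ wpwpSpwpw   [S → p S p]
wpwpSpwpw ⇒ wpwppwpw   [S → λ]

S ⇒ wSw ⇒ wpSpw ⇒ wpwSwpw ⇒ wpwpSpwpw ⇒ wpwppwpw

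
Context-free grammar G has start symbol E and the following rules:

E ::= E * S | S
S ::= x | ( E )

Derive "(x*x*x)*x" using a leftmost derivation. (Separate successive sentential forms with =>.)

E => E*S => S*S => (E)*S => (E*S)*S => (E*S*S)*S => (S*S*S)*S => (x*S*S)*S => (x*x*S)*S => (x*x*x)*S => (x*x*x)*x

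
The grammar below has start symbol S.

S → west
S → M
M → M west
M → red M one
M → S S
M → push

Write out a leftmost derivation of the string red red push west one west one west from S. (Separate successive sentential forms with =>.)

S => M   [S → M]
M => M west   [M → M west]
M west => red M one west   [M → red M one]
red M one west => red M west one west   [M → M west]
red M west one west => red red M one west one west   [M → red M one]
red red M one west one west => red red M west one west one west   [M → M west]
red red M west one west one west => red red push west one west one west   [M → push]

S => M => M west => red M one west => red M west one west => red red M one west one west => red red M west one west one west => red red push west one west one west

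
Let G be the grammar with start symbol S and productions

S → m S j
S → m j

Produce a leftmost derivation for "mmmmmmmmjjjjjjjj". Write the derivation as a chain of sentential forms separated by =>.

S => mSj   [S → m S j]
mSj => mmSjj   [S → m S j]
mmSjj => mmmSjjj   [S → m S j]
mmmSjjj => mmmmSjjjj   [S → m S j]
mmmmSjjjj => mmmmmSjjjjj   [S → m S j]
mmmmmSjjjjj => mmmmmmSjjjjjj   [S → m S j]
mmmmmmSjjjjjj => mmmmmmmSjjjjjjj   [S → m S j]
mmmmmmmSjjjjjjj => mmmmmmmmjjjjjjjj   [S → m j]

S => mSj => mmSjj => mmmSjjj => mmmmSjjjj => mmmmmSjjjjj => mmmmmmSjjjjjj => mmmmmmmSjjjjjjj => mmmmmmmmjjjjjjjj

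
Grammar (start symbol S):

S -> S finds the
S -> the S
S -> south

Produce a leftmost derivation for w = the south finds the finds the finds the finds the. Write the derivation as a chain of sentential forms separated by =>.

S => S finds the   [S -> S finds the]
S finds the => the S finds the   [S -> the S]
the S finds the => the S finds the finds the   [S -> S finds the]
the S finds the finds the => the S finds the finds the finds the   [S -> S finds the]
the S finds the finds the finds the => the S finds the finds the finds the finds the   [S -> S finds the]
the S finds the finds the finds the finds the => the south finds the finds the finds the finds the   [S -> south]

S => S finds the => the S finds the => the S finds the finds the => the S finds the finds the finds the => the S finds the finds the finds the finds the => the south finds the finds the finds the finds the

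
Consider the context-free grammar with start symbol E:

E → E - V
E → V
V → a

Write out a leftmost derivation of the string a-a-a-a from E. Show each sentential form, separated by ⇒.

E ⇒ E-V   [E → E - V]
E-V ⇒ E-V-V   [E → E - V]
E-V-V ⇒ E-V-V-V   [E → E - V]
E-V-V-V ⇒ V-V-V-V   [E → V]
V-V-V-V ⇒ a-V-V-V   [V → a]
a-V-V-V ⇒ a-a-V-V   [V → a]
a-a-V-V ⇒ a-a-a-V   [V → a]
a-a-a-V ⇒ a-a-a-a   [V → a]

E ⇒ E-V ⇒ E-V-V ⇒ E-V-V-V ⇒ V-V-V-V ⇒ a-V-V-V ⇒ a-a-V-V ⇒ a-a-a-V ⇒ a-a-a-a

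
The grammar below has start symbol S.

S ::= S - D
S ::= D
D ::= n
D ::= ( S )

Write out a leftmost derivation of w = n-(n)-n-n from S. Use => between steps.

S => S-D => S-D-D => S-D-D-D => D-D-D-D => n-D-D-D => n-(S)-D-D => n-(D)-D-D => n-(n)-D-D => n-(n)-n-D => n-(n)-n-n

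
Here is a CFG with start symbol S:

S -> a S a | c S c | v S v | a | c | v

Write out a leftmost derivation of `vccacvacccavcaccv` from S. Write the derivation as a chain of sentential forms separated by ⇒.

S ⇒ vSv   [S -> v S v]
vSv ⇒ vcScv   [S -> c S c]
vcScv ⇒ vccSccv   [S -> c S c]
vccSccv ⇒ vccaSaccv   [S -> a S a]
vccaSaccv ⇒ vccacScaccv   [S -> c S c]
vccacScaccv ⇒ vccacvSvcaccv   [S -> v S v]
vccacvSvcaccv ⇒ vccacvaSavcaccv   [S -> a S a]
vccacvaSavcaccv ⇒ vccacvacScavcaccv   [S -> c S c]
vccacvacScavcaccv ⇒ vccacvacccavcaccv   [S -> c]

S ⇒ vSv ⇒ vcScv ⇒ vccSccv ⇒ vccaSaccv ⇒ vccacScaccv ⇒ vccacvSvcaccv ⇒ vccacvaSavcaccv ⇒ vccacvacScavcaccv ⇒ vccacvacccavcaccv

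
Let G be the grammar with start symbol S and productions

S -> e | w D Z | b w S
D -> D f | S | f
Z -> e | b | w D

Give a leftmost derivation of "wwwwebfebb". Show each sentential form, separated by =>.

S => wDZ => wSZ => wwDZZ => wwSZZ => wwwDZZZ => wwwDfZZZ => wwwSfZZZ => wwwwDZfZZZ => wwwwSZfZZZ => wwwweZfZZZ => wwwwebfZZZ => wwwwebfeZZ => wwwwebfebZ => wwwwebfebb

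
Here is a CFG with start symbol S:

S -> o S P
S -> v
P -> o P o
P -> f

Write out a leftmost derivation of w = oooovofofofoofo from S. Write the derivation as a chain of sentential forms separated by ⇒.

S ⇒ oSP   [S -> o S P]
oSP ⇒ ooSPP   [S -> o S P]
ooSPP ⇒ oooSPPP   [S -> o S P]
oooSPPP ⇒ ooooSPPPP   [S -> o S P]
ooooSPPPP ⇒ oooovPPPP   [S -> v]
oooovPPPP ⇒ oooovoPoPPP   [P -> o P o]
oooovoPoPPP ⇒ oooovofoPPP   [P -> f]
oooovofoPPP ⇒ oooovofofPP   [P -> f]
oooovofofPP ⇒ oooovofofoPoP   [P -> o P o]
oooovofofoPoP ⇒ oooovofofofoP   [P -> f]
oooovofofofoP ⇒ oooovofofofooPo   [P -> o P o]
oooovofofofooPo ⇒ oooovofofofoofo   [P -> f]

S ⇒ oSP ⇒ ooSPP ⇒ oooSPPP ⇒ ooooSPPPP ⇒ oooovPPPP ⇒ oooovoPoPPP ⇒ oooovofoPPP ⇒ oooovofofPP ⇒ oooovofofoPoP ⇒ oooovofofofoP ⇒ oooovofofofooPo ⇒ oooovofofofoofo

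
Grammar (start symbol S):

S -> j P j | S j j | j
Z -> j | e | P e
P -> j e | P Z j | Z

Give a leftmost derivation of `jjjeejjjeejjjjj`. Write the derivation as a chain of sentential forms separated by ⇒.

S⇒Sjj⇒Sjjjj⇒jPjjjjj⇒jZjjjjj⇒jPejjjjj⇒jZejjjjj⇒jPeejjjjj⇒jPZjeejjjjj⇒jPZjZjeejjjjj⇒jZZjZjeejjjjj⇒jjZjZjeejjjjj⇒jjPejZjeejjjjj⇒jjjeejZjeejjjjj⇒jjjeejjjeejjjjj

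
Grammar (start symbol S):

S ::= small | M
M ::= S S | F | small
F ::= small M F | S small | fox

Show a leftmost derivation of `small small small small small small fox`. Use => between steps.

S => M => F => small M F => small small F => small small small M F => small small small S S F => small small small M S F => small small small S S S F => small small small small S S F => small small small small small S F => small small small small small small F => small small small small small small fox

S => M   [S ::= M]
M => F   [M ::= F]
F => small M F   [F ::= small M F]
small M F => small small F   [M ::= small]
small small F => small small small M F   [F ::= small M F]
small small small M F => small small small S S F   [M ::= S S]
small small small S S F => small small small M S F   [S ::= M]
small small small M S F => small small small S S S F   [M ::= S S]
small small small S S S F => small small small small S S F   [S ::= small]
small small small small S S F => small small small small small S F   [S ::= small]
small small small small small S F => small small small small small small F   [S ::= small]
small small small small small small F => small small small small small small fox   [F ::= fox]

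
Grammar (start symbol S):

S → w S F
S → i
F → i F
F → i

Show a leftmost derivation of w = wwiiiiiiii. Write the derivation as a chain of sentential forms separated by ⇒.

S ⇒ wSF ⇒ wwSFF ⇒ wwiFF ⇒ wwiiFF ⇒ wwiiiFF ⇒ wwiiiiFF ⇒ wwiiiiiFF ⇒ wwiiiiiiFF ⇒ wwiiiiiiiF ⇒ wwiiiiiiii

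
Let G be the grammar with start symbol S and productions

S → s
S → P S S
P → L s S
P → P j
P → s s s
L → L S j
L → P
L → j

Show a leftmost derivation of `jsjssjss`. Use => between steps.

S => PSS => PjSS => LsSjSS => LSjsSjSS => jSjsSjSS => jsjsSjSS => jsjssjSS => jsjssjsS => jsjssjss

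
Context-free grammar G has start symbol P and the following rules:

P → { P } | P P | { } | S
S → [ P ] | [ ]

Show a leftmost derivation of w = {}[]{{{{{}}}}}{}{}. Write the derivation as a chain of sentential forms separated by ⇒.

P⇒PP⇒PPP⇒PPPP⇒PPPPP⇒{}PPPP⇒{}SPPP⇒{}[]PPP⇒{}[]{P}PP⇒{}[]{{P}}PP⇒{}[]{{{P}}}PP⇒{}[]{{{{P}}}}PP⇒{}[]{{{{{}}}}}PP⇒{}[]{{{{{}}}}}{}P⇒{}[]{{{{{}}}}}{}{}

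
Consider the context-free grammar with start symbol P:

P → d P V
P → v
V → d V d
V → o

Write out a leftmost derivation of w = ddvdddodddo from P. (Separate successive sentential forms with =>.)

P => dPV   [P → d P V]
dPV => ddPVV   [P → d P V]
ddPVV => ddvVV   [P → v]
ddvVV => ddvdVdV   [V → d V d]
ddvdVdV => ddvddVddV   [V → d V d]
ddvddVddV => ddvdddVdddV   [V → d V d]
ddvdddVdddV => ddvdddodddV   [V → o]
ddvdddodddV => ddvdddodddo   [V → o]

P => dPV => ddPVV => ddvVV => ddvdVdV => ddvddVddV => ddvdddVdddV => ddvdddodddV => ddvdddodddo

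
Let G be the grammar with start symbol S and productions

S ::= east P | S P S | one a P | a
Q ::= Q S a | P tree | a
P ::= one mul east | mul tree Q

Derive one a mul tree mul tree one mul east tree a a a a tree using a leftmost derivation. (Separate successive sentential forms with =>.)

S => one a P => one a mul tree Q => one a mul tree P tree => one a mul tree mul tree Q tree => one a mul tree mul tree Q S a tree => one a mul tree mul tree Q S a S a tree => one a mul tree mul tree P tree S a S a tree => one a mul tree mul tree one mul east tree S a S a tree => one a mul tree mul tree one mul east tree a a S a tree => one a mul tree mul tree one mul east tree a a a a tree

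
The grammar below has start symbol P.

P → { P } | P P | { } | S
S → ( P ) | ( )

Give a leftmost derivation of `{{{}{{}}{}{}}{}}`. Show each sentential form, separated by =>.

P => {P} => {PP} => {{P}P} => {{PP}P} => {{PPP}P} => {{PPPP}P} => {{{}PPP}P} => {{{}{P}PP}P} => {{{}{{}}PP}P} => {{{}{{}}{}P}P} => {{{}{{}}{}{}}P} => {{{}{{}}{}{}}{}}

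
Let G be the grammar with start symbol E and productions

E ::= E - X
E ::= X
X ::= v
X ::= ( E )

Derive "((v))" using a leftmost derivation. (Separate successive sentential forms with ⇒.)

E ⇒ X ⇒ (E) ⇒ (X) ⇒ ((E)) ⇒ ((X)) ⇒ ((v))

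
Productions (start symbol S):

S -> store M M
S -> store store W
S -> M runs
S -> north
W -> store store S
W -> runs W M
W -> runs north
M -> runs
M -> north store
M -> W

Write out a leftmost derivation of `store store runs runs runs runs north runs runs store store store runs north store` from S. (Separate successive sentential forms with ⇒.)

S ⇒ store store W ⇒ store store runs W M ⇒ store store runs runs W M M ⇒ store store runs runs runs W M M M ⇒ store store runs runs runs runs north M M M ⇒ store store runs runs runs runs north runs M M ⇒ store store runs runs runs runs north runs runs M ⇒ store store runs runs runs runs north runs runs W ⇒ store store runs runs runs runs north runs runs store store S ⇒ store store runs runs runs runs north runs runs store store store M M ⇒ store store runs runs runs runs north runs runs store store store runs M ⇒ store store runs runs runs runs north runs runs store store store runs north store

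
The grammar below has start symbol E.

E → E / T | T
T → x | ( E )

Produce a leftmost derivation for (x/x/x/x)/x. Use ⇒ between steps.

E⇒E/T⇒T/T⇒(E)/T⇒(E/T)/T⇒(E/T/T)/T⇒(E/T/T/T)/T⇒(T/T/T/T)/T⇒(x/T/T/T)/T⇒(x/x/T/T)/T⇒(x/x/x/T)/T⇒(x/x/x/x)/T⇒(x/x/x/x)/x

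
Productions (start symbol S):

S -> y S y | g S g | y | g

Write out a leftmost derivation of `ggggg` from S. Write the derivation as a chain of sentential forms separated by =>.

S => gSg   [S -> g S g]
gSg => ggSgg   [S -> g S g]
ggSgg => ggggg   [S -> g]

S=>gSg=>ggSgg=>ggggg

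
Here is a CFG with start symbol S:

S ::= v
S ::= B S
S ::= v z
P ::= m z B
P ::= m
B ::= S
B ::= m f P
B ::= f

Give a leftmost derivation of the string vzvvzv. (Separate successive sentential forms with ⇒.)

S ⇒ BS ⇒ SS ⇒ BSS ⇒ SSS ⇒ BSSS ⇒ SSSS ⇒ vzSSS ⇒ vzvSS ⇒ vzvvzS ⇒ vzvvzv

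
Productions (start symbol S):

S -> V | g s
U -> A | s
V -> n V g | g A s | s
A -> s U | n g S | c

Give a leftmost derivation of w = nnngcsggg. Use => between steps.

S => V => nVg => nnVgg => nnnVggg => nnngAsggg => nnngcsggg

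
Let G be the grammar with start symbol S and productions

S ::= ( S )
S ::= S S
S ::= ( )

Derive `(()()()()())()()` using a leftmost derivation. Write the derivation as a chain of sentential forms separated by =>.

S => SS => SSS => (S)SS => (SS)SS => (SSS)SS => (SSSS)SS => (SSSSS)SS => (()SSSS)SS => (()()SSS)SS => (()()()SS)SS => (()()()()S)SS => (()()()()())SS => (()()()()())()S => (()()()()())()()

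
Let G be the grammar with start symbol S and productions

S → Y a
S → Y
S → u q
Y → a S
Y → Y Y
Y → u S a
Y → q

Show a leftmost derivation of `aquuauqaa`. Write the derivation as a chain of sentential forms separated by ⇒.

S ⇒ Y ⇒ YY ⇒ aSY ⇒ aYY ⇒ aqY ⇒ aquSa ⇒ aquYa ⇒ aquuSaa ⇒ aquuYaa ⇒ aquuaSaa ⇒ aquuauqaa

S ⇒ Y   [S → Y]
Y ⇒ YY   [Y → Y Y]
YY ⇒ aSY   [Y → a S]
aSY ⇒ aYY   [S → Y]
aYY ⇒ aqY   [Y → q]
aqY ⇒ aquSa   [Y → u S a]
aquSa ⇒ aquYa   [S → Y]
aquYa ⇒ aquuSaa   [Y → u S a]
aquuSaa ⇒ aquuYaa   [S → Y]
aquuYaa ⇒ aquuaSaa   [Y → a S]
aquuaSaa ⇒ aquuauqaa   [S → u q]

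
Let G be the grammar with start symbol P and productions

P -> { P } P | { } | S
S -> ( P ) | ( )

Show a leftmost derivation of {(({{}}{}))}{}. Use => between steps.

P => {P}P => {S}P => {(P)}P => {(S)}P => {((P))}P => {(({P}P))}P => {(({{}}P))}P => {(({{}}{}))}P => {(({{}}{}))}{}

P => {P}P   [P -> { P } P]
{P}P => {S}P   [P -> S]
{S}P => {(P)}P   [S -> ( P )]
{(P)}P => {(S)}P   [P -> S]
{(S)}P => {((P))}P   [S -> ( P )]
{((P))}P => {(({P}P))}P   [P -> { P } P]
{(({P}P))}P => {(({{}}P))}P   [P -> { }]
{(({{}}P))}P => {(({{}}{}))}P   [P -> { }]
{(({{}}{}))}P => {(({{}}{}))}{}   [P -> { }]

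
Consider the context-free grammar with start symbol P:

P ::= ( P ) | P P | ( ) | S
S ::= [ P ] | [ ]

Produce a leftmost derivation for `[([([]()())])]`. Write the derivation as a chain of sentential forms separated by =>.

P => S => [P] => [(P)] => [(S)] => [([P])] => [([(P)])] => [([(PP)])] => [([(PPP)])] => [([(SPP)])] => [([([]PP)])] => [([([]()P)])] => [([([]()())])]

P => S   [P ::= S]
S => [P]   [S ::= [ P ]]
[P] => [(P)]   [P ::= ( P )]
[(P)] => [(S)]   [P ::= S]
[(S)] => [([P])]   [S ::= [ P ]]
[([P])] => [([(P)])]   [P ::= ( P )]
[([(P)])] => [([(PP)])]   [P ::= P P]
[([(PP)])] => [([(PPP)])]   [P ::= P P]
[([(PPP)])] => [([(SPP)])]   [P ::= S]
[([(SPP)])] => [([([]PP)])]   [S ::= [ ]]
[([([]PP)])] => [([([]()P)])]   [P ::= ( )]
[([([]()P)])] => [([([]()())])]   [P ::= ( )]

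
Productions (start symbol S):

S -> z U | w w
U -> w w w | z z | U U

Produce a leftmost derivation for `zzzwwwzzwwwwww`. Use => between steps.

S => zU   [S -> z U]
zU => zUU   [U -> U U]
zUU => zUUU   [U -> U U]
zUUU => zUUUU   [U -> U U]
zUUUU => zzzUUU   [U -> z z]
zzzUUU => zzzUUUU   [U -> U U]
zzzUUUU => zzzwwwUUU   [U -> w w w]
zzzwwwUUU => zzzwwwzzUU   [U -> z z]
zzzwwwzzUU => zzzwwwzzwwwU   [U -> w w w]
zzzwwwzzwwwU => zzzwwwzzwwwwww   [U -> w w w]

S => zU => zUU => zUUU => zUUUU => zzzUUU => zzzUUUU => zzzwwwUUU => zzzwwwzzUU => zzzwwwzzwwwU => zzzwwwzzwwwwww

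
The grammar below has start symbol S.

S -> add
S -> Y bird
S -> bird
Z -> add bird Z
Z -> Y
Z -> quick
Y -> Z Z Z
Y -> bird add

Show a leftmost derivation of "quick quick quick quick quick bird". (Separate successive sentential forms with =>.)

S => Y bird => Z Z Z bird => Y Z Z bird => Z Z Z Z Z bird => quick Z Z Z Z bird => quick quick Z Z Z bird => quick quick quick Z Z bird => quick quick quick quick Z bird => quick quick quick quick quick bird

S => Y bird   [S -> Y bird]
Y bird => Z Z Z bird   [Y -> Z Z Z]
Z Z Z bird => Y Z Z bird   [Z -> Y]
Y Z Z bird => Z Z Z Z Z bird   [Y -> Z Z Z]
Z Z Z Z Z bird => quick Z Z Z Z bird   [Z -> quick]
quick Z Z Z Z bird => quick quick Z Z Z bird   [Z -> quick]
quick quick Z Z Z bird => quick quick quick Z Z bird   [Z -> quick]
quick quick quick Z Z bird => quick quick quick quick Z bird   [Z -> quick]
quick quick quick quick Z bird => quick quick quick quick quick bird   [Z -> quick]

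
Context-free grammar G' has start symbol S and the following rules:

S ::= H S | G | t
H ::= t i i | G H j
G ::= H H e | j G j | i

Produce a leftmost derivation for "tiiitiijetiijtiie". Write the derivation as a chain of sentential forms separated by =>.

S=>G=>HHe=>GHjHe=>HHeHjHe=>tiiHeHjHe=>tiiGHjeHjHe=>tiiiHjeHjHe=>tiiitiijeHjHe=>tiiitiijetiijHe=>tiiitiijetiijtiie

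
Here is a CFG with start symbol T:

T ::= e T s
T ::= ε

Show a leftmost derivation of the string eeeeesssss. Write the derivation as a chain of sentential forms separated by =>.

T => eTs   [T ::= e T s]
eTs => eeTss   [T ::= e T s]
eeTss => eeeTsss   [T ::= e T s]
eeeTsss => eeeeTssss   [T ::= e T s]
eeeeTssss => eeeeeTsssss   [T ::= e T s]
eeeeeTsssss => eeeeesssss   [T ::= ε]

T=>eTs=>eeTss=>eeeTsss=>eeeeTssss=>eeeeeTsssss=>eeeeesssss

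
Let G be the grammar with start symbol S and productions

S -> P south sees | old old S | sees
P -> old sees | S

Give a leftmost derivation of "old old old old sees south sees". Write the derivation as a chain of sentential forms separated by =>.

S => old old S => old old P south sees => old old S south sees => old old old old S south sees => old old old old sees south sees

S => old old S   [S -> old old S]
old old S => old old P south sees   [S -> P south sees]
old old P south sees => old old S south sees   [P -> S]
old old S south sees => old old old old S south sees   [S -> old old S]
old old old old S south sees => old old old old sees south sees   [S -> sees]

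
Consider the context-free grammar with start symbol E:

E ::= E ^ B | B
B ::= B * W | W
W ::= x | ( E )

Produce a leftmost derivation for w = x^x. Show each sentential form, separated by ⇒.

E ⇒ E^B ⇒ B^B ⇒ W^B ⇒ x^B ⇒ x^W ⇒ x^x

E ⇒ E^B   [E ::= E ^ B]
E^B ⇒ B^B   [E ::= B]
B^B ⇒ W^B   [B ::= W]
W^B ⇒ x^B   [W ::= x]
x^B ⇒ x^W   [B ::= W]
x^W ⇒ x^x   [W ::= x]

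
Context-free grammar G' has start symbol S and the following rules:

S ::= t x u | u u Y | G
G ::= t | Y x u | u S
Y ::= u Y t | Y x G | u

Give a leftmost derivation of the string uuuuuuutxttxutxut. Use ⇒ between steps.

S ⇒ G ⇒ uS ⇒ uuuY ⇒ uuuuYt ⇒ uuuuYxGt ⇒ uuuuuYtxGt ⇒ uuuuuYxGtxGt ⇒ uuuuuuYtxGtxGt ⇒ uuuuuuutxGtxGt ⇒ uuuuuuutxttxGt ⇒ uuuuuuutxttxuSt ⇒ uuuuuuutxttxutxut

S ⇒ G   [S ::= G]
G ⇒ uS   [G ::= u S]
uS ⇒ uuuY   [S ::= u u Y]
uuuY ⇒ uuuuYt   [Y ::= u Y t]
uuuuYt ⇒ uuuuYxGt   [Y ::= Y x G]
uuuuYxGt ⇒ uuuuuYtxGt   [Y ::= u Y t]
uuuuuYtxGt ⇒ uuuuuYxGtxGt   [Y ::= Y x G]
uuuuuYxGtxGt ⇒ uuuuuuYtxGtxGt   [Y ::= u Y t]
uuuuuuYtxGtxGt ⇒ uuuuuuutxGtxGt   [Y ::= u]
uuuuuuutxGtxGt ⇒ uuuuuuutxttxGt   [G ::= t]
uuuuuuutxttxGt ⇒ uuuuuuutxttxuSt   [G ::= u S]
uuuuuuutxttxuSt ⇒ uuuuuuutxttxutxut   [S ::= t x u]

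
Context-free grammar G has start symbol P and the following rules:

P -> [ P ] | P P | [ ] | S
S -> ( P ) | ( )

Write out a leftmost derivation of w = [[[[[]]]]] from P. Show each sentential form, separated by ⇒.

P ⇒ [P]   [P -> [ P ]]
[P] ⇒ [[P]]   [P -> [ P ]]
[[P]] ⇒ [[[P]]]   [P -> [ P ]]
[[[P]]] ⇒ [[[[P]]]]   [P -> [ P ]]
[[[[P]]]] ⇒ [[[[[]]]]]   [P -> [ ]]

P⇒[P]⇒[[P]]⇒[[[P]]]⇒[[[[P]]]]⇒[[[[[]]]]]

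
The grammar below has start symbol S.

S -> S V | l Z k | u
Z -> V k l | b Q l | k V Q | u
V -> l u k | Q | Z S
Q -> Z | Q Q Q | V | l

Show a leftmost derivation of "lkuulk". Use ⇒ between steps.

S ⇒ lZk ⇒ lkVQk ⇒ lkZSQk ⇒ lkuSQk ⇒ lkuuQk ⇒ lkuulk

S ⇒ lZk   [S -> l Z k]
lZk ⇒ lkVQk   [Z -> k V Q]
lkVQk ⇒ lkZSQk   [V -> Z S]
lkZSQk ⇒ lkuSQk   [Z -> u]
lkuSQk ⇒ lkuuQk   [S -> u]
lkuuQk ⇒ lkuulk   [Q -> l]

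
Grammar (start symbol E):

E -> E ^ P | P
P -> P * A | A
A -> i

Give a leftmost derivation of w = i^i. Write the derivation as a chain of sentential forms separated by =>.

E => E^P   [E -> E ^ P]
E^P => P^P   [E -> P]
P^P => A^P   [P -> A]
A^P => i^P   [A -> i]
i^P => i^A   [P -> A]
i^A => i^i   [A -> i]

E=>E^P=>P^P=>A^P=>i^P=>i^A=>i^i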